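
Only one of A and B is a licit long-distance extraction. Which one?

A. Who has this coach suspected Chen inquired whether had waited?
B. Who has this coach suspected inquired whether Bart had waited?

In A, the wh-phrase is extracted from inside a wh-island (introduced by "whether"), which blocks movement.
In B, the extraction path crosses only that-complement boundaries, which are transparent.
So B is grammatical.

B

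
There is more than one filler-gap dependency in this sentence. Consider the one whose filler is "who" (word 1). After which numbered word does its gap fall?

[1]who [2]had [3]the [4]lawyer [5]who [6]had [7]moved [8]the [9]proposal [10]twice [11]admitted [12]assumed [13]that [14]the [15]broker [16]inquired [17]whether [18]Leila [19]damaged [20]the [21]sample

11

The displaced element is "who" (word 1).
It is linked across 1 clause boundary (Ø).
It functions as the subject of "assumed", so the gap sits immediately after word 11 ("admitted").
Base order: The lawyer who had moved the proposal twice had admitted that who assumed that the broker inquired whether Leila damaged the sample.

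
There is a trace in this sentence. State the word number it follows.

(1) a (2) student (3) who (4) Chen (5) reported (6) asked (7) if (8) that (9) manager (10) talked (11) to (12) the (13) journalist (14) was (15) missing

5

The displaced element is "a student" (word 2).
It is linked across 1 clause boundary (Ø).
It functions as the subject of "asked", so the gap sits immediately after word 5 ("reported").
Base order: Chen reported a student asked if that manager talked to the journalist.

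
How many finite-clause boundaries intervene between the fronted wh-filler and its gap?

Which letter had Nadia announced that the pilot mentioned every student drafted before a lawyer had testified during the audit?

2

"which letter" is extracted from the object of "drafted".
Boundaries crossed, outermost first: [that], [Ø] — 2 in total.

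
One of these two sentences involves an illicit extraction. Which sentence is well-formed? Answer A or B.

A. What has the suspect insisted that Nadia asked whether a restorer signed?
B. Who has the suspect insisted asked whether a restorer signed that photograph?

B

In A, the wh-phrase is extracted from inside a wh-island (introduced by "whether"), which blocks movement.
In B, the extraction path crosses only that-complement boundaries, which are transparent.
So B is grammatical.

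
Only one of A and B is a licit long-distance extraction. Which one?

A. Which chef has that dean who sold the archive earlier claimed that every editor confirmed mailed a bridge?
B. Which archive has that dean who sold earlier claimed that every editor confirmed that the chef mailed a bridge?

In B, the wh-phrase is extracted from inside a complex-NP island (relative clause) (introduced by "who"), which blocks movement.
In A, the extraction path crosses only that-complement boundaries, which are transparent.
So A is grammatical.

A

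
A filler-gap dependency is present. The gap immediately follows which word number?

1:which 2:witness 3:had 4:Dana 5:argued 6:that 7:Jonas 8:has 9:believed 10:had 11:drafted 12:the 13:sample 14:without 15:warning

The displaced element is "which witness" (word 2).
It is linked across 2 clause boundaries (that → Ø).
It functions as the subject of "drafted", so the gap sits immediately after word 9 ("believed").
Base order: Dana had argued that Jonas has believed that which witness had drafted the sample without warning.

9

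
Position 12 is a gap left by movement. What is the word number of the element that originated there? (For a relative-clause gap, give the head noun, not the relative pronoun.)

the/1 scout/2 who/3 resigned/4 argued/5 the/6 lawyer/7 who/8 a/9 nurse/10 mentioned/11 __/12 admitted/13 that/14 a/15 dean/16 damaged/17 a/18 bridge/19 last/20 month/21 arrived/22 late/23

The gap at 12 is the subject of "admitted", inside a relative clause.
The relative pronoun is "who" (word 8); it is bound by the head noun immediately before it.
Its filler is the head noun "lawyer", at word 7.

7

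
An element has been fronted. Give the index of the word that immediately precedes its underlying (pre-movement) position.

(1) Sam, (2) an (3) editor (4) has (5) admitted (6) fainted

The displaced element is "Sam" (word 1).
It is linked across 1 clause boundary (Ø).
It functions as the subject of "fainted", so the gap sits immediately after word 5 ("admitted").
Base order: An editor has admitted that Sam fainted.

5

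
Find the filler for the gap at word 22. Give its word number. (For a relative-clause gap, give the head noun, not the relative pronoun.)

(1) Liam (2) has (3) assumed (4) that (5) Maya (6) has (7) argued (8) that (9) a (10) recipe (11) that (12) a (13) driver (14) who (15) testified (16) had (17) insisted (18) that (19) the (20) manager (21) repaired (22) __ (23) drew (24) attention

The gap at 22 is the object of "repaired", inside a relative clause.
The relative pronoun is "that" (word 11); it is bound by the head noun immediately before it.
Its filler is the head noun "recipe", at word 10.

10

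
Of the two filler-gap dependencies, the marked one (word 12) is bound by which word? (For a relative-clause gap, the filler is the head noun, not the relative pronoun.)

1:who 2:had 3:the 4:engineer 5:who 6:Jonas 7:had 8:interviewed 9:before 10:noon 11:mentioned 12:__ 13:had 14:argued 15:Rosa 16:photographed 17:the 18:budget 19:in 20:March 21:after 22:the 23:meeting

1

The marked gap is the subject of "argued".
Its filler is the fronted wh-phrase "who", at word 1.
(The other dependency links word 4 to a gap after word 8.)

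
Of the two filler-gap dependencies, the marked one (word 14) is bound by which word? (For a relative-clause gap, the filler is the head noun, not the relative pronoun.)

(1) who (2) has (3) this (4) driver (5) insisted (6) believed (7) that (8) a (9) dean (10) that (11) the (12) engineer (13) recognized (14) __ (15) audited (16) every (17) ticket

9

The marked gap is inside the relative clause, the direct object of "recognized".
Its filler is the head noun "dean" (via "that"), at word 9.
(The other dependency links word 1 to a gap after word 5.)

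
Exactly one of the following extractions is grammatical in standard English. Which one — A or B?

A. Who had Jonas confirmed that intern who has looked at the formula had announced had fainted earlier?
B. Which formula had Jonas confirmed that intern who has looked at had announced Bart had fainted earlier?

A

In B, the wh-phrase is extracted from inside a complex-NP island (relative clause) (introduced by "who"), which blocks movement.
In A, the extraction path crosses only that-complement boundaries, which are transparent.
So A is grammatical.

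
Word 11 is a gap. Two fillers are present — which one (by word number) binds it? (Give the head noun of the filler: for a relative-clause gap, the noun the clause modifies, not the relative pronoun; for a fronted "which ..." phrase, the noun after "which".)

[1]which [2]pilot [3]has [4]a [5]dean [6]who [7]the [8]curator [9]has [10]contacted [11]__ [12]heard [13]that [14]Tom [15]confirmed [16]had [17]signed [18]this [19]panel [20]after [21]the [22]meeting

5

The marked gap is inside the relative clause, the direct object of "contacted".
Its filler is the head noun "dean" (via "who"), at word 5.
(The other dependency links word 2 to a gap after word 15.)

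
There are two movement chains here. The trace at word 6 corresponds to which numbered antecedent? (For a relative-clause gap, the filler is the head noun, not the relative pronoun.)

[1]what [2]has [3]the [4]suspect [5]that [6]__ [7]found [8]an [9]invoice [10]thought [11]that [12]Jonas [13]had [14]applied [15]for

4

The marked gap is inside the relative clause, the subject of "found".
Its filler is the head noun "suspect" (via "that"), at word 4.
(The other dependency links word 1 to a gap after word 15.)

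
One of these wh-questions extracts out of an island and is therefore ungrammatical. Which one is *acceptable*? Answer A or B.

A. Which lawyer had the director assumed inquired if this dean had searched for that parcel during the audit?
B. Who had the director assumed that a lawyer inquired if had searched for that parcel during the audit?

In B, the wh-phrase is extracted from inside a wh-island (introduced by "if"), which blocks movement.
In A, the extraction path crosses only that-complement boundaries, which are transparent.
So A is grammatical.

A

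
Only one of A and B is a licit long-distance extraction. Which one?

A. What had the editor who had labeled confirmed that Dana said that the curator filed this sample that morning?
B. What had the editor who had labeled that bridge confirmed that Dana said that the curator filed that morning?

In A, the wh-phrase is extracted from inside a complex-NP island (relative clause) (introduced by "who"), which blocks movement.
In B, the extraction path crosses only that-complement boundaries, which are transparent.
So B is grammatical.

B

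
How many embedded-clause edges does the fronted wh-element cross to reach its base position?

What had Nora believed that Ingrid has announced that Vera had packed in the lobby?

2

"what" is extracted from the object of "packed".
Boundaries crossed, outermost first: [that], [that] — 2 in total.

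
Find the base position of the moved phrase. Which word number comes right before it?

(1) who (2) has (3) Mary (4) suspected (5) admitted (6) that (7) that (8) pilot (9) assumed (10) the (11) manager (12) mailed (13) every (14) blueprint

4

The displaced element is "who" (word 1).
It is linked across 1 clause boundary (Ø).
It functions as the subject of "admitted", so the gap sits immediately after word 4 ("suspected").
Base order: Mary has suspected that who admitted that that pilot assumed the manager mailed every blueprint.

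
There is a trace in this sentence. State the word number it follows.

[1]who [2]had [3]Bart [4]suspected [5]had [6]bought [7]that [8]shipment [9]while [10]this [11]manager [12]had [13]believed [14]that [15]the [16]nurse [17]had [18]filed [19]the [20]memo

The displaced element is "who" (word 1).
It is linked across 1 clause boundary (Ø).
It functions as the subject of "bought", so the gap sits immediately after word 4 ("suspected").
Base order: Bart had suspected who had bought that shipment while this manager had believed that the nurse had filed the memo.

4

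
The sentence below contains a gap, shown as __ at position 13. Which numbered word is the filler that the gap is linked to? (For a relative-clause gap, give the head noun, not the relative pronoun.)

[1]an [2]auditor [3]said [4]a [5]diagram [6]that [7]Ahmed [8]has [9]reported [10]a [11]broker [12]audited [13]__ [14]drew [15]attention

5

The gap at 13 is the object of "audited", inside a relative clause.
The relative pronoun is "that" (word 6); it is bound by the head noun immediately before it.
Its filler is the head noun "diagram", at word 5.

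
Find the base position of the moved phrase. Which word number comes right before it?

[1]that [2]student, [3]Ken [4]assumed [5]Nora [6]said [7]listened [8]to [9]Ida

6

The displaced element is "that student" (word 2).
It is linked across 2 clause boundaries (Ø → Ø).
It functions as the subject of "listened", so the gap sits immediately after word 6 ("said").
Base order: Ken assumed Nora said that that student listened to Ida.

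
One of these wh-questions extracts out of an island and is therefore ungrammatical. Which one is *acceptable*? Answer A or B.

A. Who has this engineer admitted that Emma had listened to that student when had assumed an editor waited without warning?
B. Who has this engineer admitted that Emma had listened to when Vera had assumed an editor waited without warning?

In A, the wh-phrase is extracted from inside an adjunct island (introduced by "when"), which blocks movement.
In B, the extraction path crosses only that-complement boundaries, which are transparent.
So B is grammatical.

B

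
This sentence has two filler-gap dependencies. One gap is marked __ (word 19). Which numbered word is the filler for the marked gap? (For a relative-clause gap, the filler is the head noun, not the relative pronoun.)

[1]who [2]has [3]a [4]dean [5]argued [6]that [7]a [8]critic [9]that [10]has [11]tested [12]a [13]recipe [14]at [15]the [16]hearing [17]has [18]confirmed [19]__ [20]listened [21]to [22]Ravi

The marked gap is the subject of "listened".
Its filler is the fronted wh-phrase "who", at word 1.
(The other dependency links word 8 to a gap after word 9.)

1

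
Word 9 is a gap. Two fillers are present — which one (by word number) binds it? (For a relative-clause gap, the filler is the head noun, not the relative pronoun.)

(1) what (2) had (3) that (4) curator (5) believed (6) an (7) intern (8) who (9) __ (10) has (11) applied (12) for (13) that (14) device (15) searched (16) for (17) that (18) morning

7

The marked gap is inside the relative clause, the subject of "applied".
Its filler is the head noun "intern" (via "who"), at word 7.
(The other dependency links word 1 to a gap after word 16.)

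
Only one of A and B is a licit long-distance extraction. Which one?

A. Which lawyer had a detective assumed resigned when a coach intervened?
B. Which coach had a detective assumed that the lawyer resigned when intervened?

A

In B, the wh-phrase is extracted from inside an adjunct island (introduced by "when"), which blocks movement.
In A, the extraction path crosses only that-complement boundaries, which are transparent.
So A is grammatical.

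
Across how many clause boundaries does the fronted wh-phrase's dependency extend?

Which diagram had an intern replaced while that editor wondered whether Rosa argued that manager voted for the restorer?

0

"which diagram" originates inside the matrix clause — no clause boundary is crossed.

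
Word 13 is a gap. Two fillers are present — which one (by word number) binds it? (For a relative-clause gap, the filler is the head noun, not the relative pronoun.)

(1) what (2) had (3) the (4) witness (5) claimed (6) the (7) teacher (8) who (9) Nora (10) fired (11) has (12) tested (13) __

1

The marked gap is the direct object of "tested".
Its filler is the fronted wh-phrase "what", at word 1.
(The other dependency links word 7 to a gap after word 10.)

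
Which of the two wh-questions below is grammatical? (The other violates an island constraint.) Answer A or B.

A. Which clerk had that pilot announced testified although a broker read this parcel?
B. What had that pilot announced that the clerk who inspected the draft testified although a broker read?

A

In B, the wh-phrase is extracted from inside an adjunct island (introduced by "although"), which blocks movement.
In A, the extraction path crosses only that-complement boundaries, which are transparent.
So A is grammatical.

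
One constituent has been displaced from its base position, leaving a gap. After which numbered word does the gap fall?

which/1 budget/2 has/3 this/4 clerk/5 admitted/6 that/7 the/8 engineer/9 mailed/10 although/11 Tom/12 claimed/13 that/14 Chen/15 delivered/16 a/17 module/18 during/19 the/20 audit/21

10

The displaced element is "which budget" (word 2).
It is linked across 1 clause boundary (that).
It functions as the direct object of "mailed", so the gap sits immediately after word 10 ("mailed").
Base order: This clerk has admitted that the engineer mailed which budget although Tom claimed that Chen delivered a module during the audit.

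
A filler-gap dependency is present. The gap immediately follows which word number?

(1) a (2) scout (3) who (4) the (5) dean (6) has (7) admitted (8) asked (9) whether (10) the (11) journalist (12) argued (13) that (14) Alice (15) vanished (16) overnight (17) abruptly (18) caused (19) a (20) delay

The displaced element is "a scout" (word 2).
It is linked across 1 clause boundary (Ø).
It functions as the subject of "asked", so the gap sits immediately after word 7 ("admitted").
Base order: The dean has admitted that a scout asked whether the journalist argued that Alice vanished overnight abruptly.

7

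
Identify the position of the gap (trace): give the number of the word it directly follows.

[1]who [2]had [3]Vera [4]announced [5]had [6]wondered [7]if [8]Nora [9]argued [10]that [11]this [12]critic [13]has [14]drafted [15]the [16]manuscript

The displaced element is "who" (word 1).
It is linked across 1 clause boundary (Ø).
It functions as the subject of "wondered", so the gap sits immediately after word 4 ("announced").
Base order: Vera had announced that who had wondered if Nora argued that this critic has drafted the manuscript.

4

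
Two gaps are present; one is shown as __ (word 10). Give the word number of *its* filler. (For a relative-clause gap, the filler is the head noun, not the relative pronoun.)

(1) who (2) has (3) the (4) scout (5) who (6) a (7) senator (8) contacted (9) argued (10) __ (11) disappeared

1

The marked gap is the subject of "disappeared".
Its filler is the fronted wh-phrase "who", at word 1.
(The other dependency links word 4 to a gap after word 8.)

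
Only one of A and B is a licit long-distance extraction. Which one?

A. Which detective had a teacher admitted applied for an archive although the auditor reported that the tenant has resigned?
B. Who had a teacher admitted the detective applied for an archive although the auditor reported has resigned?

In B, the wh-phrase is extracted from inside an adjunct island (introduced by "although"), which blocks movement.
In A, the extraction path crosses only that-complement boundaries, which are transparent.
So A is grammatical.

A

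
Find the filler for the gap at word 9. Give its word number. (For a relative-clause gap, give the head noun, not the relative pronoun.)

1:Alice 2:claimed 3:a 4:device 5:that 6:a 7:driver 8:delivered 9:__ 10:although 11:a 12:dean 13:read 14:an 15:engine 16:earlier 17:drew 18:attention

The gap at 9 is the object of "delivered", inside a relative clause.
The relative pronoun is "that" (word 5); it is bound by the head noun immediately before it.
Its filler is the head noun "device", at word 4.

4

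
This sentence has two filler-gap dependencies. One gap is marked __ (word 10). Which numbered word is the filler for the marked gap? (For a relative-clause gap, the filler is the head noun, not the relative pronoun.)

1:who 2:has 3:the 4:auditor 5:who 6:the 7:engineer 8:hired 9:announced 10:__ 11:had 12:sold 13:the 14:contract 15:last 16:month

1

The marked gap is the subject of "sold".
Its filler is the fronted wh-phrase "who", at word 1.
(The other dependency links word 4 to a gap after word 8.)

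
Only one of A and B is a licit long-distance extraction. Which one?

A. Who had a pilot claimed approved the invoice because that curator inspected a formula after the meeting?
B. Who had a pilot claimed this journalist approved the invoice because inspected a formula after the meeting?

In B, the wh-phrase is extracted from inside an adjunct island (introduced by "because"), which blocks movement.
In A, the extraction path crosses only that-complement boundaries, which are transparent.
So A is grammatical.

A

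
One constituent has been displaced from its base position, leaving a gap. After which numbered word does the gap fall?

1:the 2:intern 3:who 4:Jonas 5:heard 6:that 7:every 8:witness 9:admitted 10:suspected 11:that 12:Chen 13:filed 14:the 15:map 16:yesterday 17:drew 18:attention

9

The displaced element is "the intern" (word 2).
It is linked across 2 clause boundaries (that → Ø).
It functions as the subject of "suspected", so the gap sits immediately after word 9 ("admitted").
Base order: Jonas heard that every witness admitted that the intern suspected that Chen filed the map yesterday.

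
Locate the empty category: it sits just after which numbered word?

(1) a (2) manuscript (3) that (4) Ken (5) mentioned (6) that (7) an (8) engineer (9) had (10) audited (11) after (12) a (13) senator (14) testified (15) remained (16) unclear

10

The displaced element is "a manuscript" (word 2).
It is linked across 1 clause boundary (that).
It functions as the direct object of "audited", so the gap sits immediately after word 10 ("audited").
Base order: Ken mentioned that an engineer had audited a manuscript after a senator testified.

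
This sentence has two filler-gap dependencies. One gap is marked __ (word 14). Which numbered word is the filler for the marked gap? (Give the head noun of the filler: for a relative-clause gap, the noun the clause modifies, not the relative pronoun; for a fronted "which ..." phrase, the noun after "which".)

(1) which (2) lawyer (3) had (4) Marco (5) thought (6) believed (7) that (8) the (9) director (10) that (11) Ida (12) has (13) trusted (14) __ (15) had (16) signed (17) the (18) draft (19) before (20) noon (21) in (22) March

9

The marked gap is inside the relative clause, the direct object of "trusted".
Its filler is the head noun "director" (via "that"), at word 9.
(The other dependency links word 2 to a gap after word 5.)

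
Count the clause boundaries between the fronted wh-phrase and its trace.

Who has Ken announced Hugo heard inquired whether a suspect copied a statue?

2

"who" is extracted from the subject of "inquired".
Boundaries crossed, outermost first: [Ø], [Ø] — 2 in total.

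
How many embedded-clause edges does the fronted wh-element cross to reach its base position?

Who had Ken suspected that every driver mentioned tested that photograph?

2

"who" is extracted from the subject of "tested".
Boundaries crossed, outermost first: [that], [Ø] — 2 in total.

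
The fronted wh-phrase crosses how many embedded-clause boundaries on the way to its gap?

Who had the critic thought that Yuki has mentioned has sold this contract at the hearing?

"who" is extracted from the subject of "sold".
Boundaries crossed, outermost first: [that], [Ø] — 2 in total.

2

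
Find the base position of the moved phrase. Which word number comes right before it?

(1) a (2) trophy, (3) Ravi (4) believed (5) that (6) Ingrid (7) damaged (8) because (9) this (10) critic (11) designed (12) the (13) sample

The displaced element is "a trophy" (word 2).
It is linked across 1 clause boundary (that).
It functions as the direct object of "damaged", so the gap sits immediately after word 7 ("damaged").
Base order: Ravi believed that Ingrid damaged a trophy because this critic designed the sample.

7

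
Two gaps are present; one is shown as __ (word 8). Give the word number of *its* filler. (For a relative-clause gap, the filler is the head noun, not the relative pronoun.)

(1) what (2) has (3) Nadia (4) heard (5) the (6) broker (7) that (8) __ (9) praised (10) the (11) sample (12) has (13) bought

The marked gap is inside the relative clause, the subject of "praised".
Its filler is the head noun "broker" (via "that"), at word 6.
(The other dependency links word 1 to a gap after word 13.)

6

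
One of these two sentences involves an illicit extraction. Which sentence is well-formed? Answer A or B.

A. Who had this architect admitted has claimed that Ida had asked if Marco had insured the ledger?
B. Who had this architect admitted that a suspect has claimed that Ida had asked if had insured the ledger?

A

In B, the wh-phrase is extracted from inside a wh-island (introduced by "if"), which blocks movement.
In A, the extraction path crosses only that-complement boundaries, which are transparent.
So A is grammatical.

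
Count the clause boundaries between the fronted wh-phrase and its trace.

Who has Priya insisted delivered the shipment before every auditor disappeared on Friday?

"who" is extracted from the subject of "delivered".
Boundaries crossed, outermost first: [Ø] — 1 in total.

1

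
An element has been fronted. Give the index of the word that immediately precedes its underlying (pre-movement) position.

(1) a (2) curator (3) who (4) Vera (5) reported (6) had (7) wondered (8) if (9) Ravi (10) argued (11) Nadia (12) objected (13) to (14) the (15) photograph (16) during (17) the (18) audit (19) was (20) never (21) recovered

The displaced element is "a curator" (word 2).
It is linked across 1 clause boundary (Ø).
It functions as the subject of "wondered", so the gap sits immediately after word 5 ("reported").
Base order: Vera reported that a curator had wondered if Ravi argued Nadia objected to the photograph during the audit.

5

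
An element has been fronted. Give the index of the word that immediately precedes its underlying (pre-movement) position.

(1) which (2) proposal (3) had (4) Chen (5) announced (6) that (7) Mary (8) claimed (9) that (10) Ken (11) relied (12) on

12

The displaced element is "which proposal" (word 2).
It is linked across 2 clause boundaries (that → that).
It functions as the object of the preposition "on" of "relied", so the gap sits immediately after word 12 ("on").
Base order: Chen had announced that Mary claimed that Ken relied on which proposal.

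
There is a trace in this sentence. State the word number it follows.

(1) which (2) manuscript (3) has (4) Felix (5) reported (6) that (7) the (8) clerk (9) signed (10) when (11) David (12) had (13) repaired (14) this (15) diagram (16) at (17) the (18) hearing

The displaced element is "which manuscript" (word 2).
It is linked across 1 clause boundary (that).
It functions as the direct object of "signed", so the gap sits immediately after word 9 ("signed").
Base order: Felix has reported that the clerk signed which manuscript when David had repaired this diagram at the hearing.

9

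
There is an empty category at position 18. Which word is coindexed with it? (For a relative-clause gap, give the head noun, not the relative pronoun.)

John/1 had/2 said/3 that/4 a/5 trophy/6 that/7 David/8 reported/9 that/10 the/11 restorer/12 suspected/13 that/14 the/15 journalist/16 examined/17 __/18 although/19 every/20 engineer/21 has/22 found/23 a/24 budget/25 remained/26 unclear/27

The gap at 18 is the object of "examined", inside a relative clause.
The relative pronoun is "that" (word 7); it is bound by the head noun immediately before it.
Its filler is the head noun "trophy", at word 6.

6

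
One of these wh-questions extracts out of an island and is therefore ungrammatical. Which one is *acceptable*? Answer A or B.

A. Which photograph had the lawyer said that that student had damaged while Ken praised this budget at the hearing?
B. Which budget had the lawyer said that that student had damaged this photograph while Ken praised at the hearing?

In B, the wh-phrase is extracted from inside an adjunct island (introduced by "while"), which blocks movement.
In A, the extraction path crosses only that-complement boundaries, which are transparent.
So A is grammatical.

A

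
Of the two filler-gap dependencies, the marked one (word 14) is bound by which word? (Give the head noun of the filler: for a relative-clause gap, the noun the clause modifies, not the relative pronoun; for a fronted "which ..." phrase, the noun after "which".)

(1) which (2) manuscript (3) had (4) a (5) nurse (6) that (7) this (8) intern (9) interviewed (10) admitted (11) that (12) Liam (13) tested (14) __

2

The marked gap is the direct object of "tested".
Its filler is the fronted wh-phrase "which manuscript", at word 2.
(The other dependency links word 5 to a gap after word 9.)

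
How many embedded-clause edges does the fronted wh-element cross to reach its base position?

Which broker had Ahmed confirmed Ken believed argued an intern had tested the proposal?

2

"which broker" is extracted from the subject of "argued".
Boundaries crossed, outermost first: [Ø], [Ø] — 2 in total.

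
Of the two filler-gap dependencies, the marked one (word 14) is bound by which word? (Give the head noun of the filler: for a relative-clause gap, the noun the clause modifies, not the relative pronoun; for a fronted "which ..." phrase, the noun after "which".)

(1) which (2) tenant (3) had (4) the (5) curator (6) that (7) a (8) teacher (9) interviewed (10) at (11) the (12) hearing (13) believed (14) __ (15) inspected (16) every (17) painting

2

The marked gap is the subject of "inspected".
Its filler is the fronted wh-phrase "which tenant", at word 2.
(The other dependency links word 5 to a gap after word 9.)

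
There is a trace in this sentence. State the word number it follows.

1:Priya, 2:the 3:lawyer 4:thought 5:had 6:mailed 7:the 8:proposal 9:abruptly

The displaced element is "Priya" (word 1).
It is linked across 1 clause boundary (Ø).
It functions as the subject of "mailed", so the gap sits immediately after word 4 ("thought").
Base order: The lawyer thought that Priya had mailed the proposal abruptly.

4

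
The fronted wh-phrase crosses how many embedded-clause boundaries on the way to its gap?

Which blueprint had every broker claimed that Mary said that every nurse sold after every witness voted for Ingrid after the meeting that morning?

2

"which blueprint" is extracted from the object of "sold".
Boundaries crossed, outermost first: [that], [that] — 2 in total.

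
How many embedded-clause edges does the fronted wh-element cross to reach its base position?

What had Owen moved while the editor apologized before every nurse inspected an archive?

"what" originates inside the matrix clause — no clause boundary is crossed.

0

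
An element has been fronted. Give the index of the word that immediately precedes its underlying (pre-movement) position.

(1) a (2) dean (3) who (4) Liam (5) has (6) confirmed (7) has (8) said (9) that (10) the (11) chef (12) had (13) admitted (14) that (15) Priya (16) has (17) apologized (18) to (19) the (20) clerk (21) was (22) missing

6

The displaced element is "a dean" (word 2).
It is linked across 1 clause boundary (Ø).
It functions as the subject of "said", so the gap sits immediately after word 6 ("confirmed").
Base order: Liam has confirmed that a dean has said that the chef had admitted that Priya has apologized to the clerk.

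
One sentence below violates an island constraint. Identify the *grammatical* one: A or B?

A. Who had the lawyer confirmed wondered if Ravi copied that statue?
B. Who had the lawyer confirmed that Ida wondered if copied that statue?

A

In B, the wh-phrase is extracted from inside a wh-island (introduced by "if"), which blocks movement.
In A, the extraction path crosses only that-complement boundaries, which are transparent.
So A is grammatical.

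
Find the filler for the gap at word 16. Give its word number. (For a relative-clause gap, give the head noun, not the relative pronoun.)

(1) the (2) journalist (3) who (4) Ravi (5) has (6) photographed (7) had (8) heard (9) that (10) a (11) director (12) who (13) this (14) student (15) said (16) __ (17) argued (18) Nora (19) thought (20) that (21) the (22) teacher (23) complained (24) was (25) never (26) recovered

11

The gap at 16 is the subject of "argued", inside a relative clause.
The relative pronoun is "who" (word 12); it is bound by the head noun immediately before it.
Its filler is the head noun "director", at word 11.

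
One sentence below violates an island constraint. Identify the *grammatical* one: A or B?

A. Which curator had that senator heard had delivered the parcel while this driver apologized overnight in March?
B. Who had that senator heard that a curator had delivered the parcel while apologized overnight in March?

In B, the wh-phrase is extracted from inside an adjunct island (introduced by "while"), which blocks movement.
In A, the extraction path crosses only that-complement boundaries, which are transparent.
So A is grammatical.

A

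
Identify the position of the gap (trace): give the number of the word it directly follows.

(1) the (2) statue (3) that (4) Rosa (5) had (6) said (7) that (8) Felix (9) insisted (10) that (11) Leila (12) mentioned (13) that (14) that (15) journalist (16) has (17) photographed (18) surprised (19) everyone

17

The displaced element is "the statue" (word 2).
It is linked across 3 clause boundaries (that → that → that).
It functions as the direct object of "photographed", so the gap sits immediately after word 17 ("photographed").
Base order: Rosa had said that Felix insisted that Leila mentioned that that journalist has photographed the statue.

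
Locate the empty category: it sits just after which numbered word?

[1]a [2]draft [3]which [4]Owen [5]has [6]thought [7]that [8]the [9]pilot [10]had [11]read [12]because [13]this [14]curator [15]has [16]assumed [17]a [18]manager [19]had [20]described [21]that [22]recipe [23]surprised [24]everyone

11

The displaced element is "a draft" (word 2).
It is linked across 1 clause boundary (that).
It functions as the direct object of "read", so the gap sits immediately after word 11 ("read").
Base order: Owen has thought that the pilot had read a draft because this curator has assumed a manager had described that recipe.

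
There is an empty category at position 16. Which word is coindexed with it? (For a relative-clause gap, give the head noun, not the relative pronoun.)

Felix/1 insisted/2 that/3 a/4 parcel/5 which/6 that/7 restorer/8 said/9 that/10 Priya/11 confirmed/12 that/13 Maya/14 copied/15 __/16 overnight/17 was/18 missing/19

5

The gap at 16 is the object of "copied", inside a relative clause.
The relative pronoun is "which" (word 6); it is bound by the head noun immediately before it.
Its filler is the head noun "parcel", at word 5.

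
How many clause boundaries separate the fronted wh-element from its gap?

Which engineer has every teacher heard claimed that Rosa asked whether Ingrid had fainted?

1

"which engineer" is extracted from the subject of "claimed".
Boundaries crossed, outermost first: [Ø] — 1 in total.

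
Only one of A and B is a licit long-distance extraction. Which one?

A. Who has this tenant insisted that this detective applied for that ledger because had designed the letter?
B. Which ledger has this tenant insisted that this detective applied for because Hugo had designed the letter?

In A, the wh-phrase is extracted from inside an adjunct island (introduced by "because"), which blocks movement.
In B, the extraction path crosses only that-complement boundaries, which are transparent.
So B is grammatical.

B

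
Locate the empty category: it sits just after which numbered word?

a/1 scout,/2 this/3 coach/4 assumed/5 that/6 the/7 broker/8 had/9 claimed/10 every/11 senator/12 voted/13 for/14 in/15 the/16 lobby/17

14

The displaced element is "a scout" (word 2).
It is linked across 2 clause boundaries (that → Ø).
It functions as the object of the preposition "for" of "voted", so the gap sits immediately after word 14 ("for").
Base order: This coach assumed that the broker had claimed every senator voted for a scout in the lobby.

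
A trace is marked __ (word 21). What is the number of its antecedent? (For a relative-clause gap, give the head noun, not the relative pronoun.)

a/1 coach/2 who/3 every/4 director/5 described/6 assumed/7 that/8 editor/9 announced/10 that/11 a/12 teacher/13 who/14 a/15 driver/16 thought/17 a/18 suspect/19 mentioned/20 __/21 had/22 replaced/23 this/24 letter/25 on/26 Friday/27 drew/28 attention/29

The gap at 21 is the subject of "replaced", inside a relative clause.
The relative pronoun is "who" (word 14); it is bound by the head noun immediately before it.
Its filler is the head noun "teacher", at word 13.

13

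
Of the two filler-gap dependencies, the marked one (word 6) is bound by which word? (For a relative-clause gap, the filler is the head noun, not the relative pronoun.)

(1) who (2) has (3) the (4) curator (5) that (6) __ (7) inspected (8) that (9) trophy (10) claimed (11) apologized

4

The marked gap is inside the relative clause, the subject of "inspected".
Its filler is the head noun "curator" (via "that"), at word 4.
(The other dependency links word 1 to a gap after word 10.)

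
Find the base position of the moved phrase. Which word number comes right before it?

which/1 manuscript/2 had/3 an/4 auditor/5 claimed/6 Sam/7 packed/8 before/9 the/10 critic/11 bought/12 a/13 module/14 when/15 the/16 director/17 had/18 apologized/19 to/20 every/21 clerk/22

The displaced element is "which manuscript" (word 2).
It is linked across 1 clause boundary (Ø).
It functions as the direct object of "packed", so the gap sits immediately after word 8 ("packed").
Base order: An auditor had claimed Sam packed which manuscript before the critic bought a module when the director had apologized to every clerk.

8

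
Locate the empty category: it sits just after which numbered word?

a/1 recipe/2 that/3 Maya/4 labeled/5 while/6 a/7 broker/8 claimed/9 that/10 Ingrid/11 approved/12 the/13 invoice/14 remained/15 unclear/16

5

The displaced element is "a recipe" (word 2).
It functions as the direct object of "labeled", so the gap sits immediately after word 5 ("labeled").
Base order: Maya labeled a recipe while a broker claimed that Ingrid approved the invoice.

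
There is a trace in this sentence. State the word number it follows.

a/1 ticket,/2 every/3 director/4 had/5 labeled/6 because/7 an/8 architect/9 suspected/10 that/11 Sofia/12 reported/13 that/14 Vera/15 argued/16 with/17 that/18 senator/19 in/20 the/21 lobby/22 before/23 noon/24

6

The displaced element is "a ticket" (word 2).
It functions as the direct object of "labeled", so the gap sits immediately after word 6 ("labeled").
Base order: Every director had labeled a ticket because an architect suspected that Sofia reported that Vera argued with that senator in the lobby before noon.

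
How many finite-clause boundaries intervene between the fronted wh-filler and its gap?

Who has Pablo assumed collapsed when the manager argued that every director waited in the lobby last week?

"who" is extracted from the subject of "collapsed".
Boundaries crossed, outermost first: [Ø] — 1 in total.

1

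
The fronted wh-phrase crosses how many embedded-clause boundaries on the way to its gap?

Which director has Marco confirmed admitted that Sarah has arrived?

1

"which director" is extracted from the subject of "admitted".
Boundaries crossed, outermost first: [Ø] — 1 in total.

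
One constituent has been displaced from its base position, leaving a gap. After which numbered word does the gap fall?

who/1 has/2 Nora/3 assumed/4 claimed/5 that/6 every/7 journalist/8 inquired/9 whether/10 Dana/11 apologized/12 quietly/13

4

The displaced element is "who" (word 1).
It is linked across 1 clause boundary (Ø).
It functions as the subject of "claimed", so the gap sits immediately after word 4 ("assumed").
Base order: Nora has assumed who claimed that every journalist inquired whether Dana apologized quietly.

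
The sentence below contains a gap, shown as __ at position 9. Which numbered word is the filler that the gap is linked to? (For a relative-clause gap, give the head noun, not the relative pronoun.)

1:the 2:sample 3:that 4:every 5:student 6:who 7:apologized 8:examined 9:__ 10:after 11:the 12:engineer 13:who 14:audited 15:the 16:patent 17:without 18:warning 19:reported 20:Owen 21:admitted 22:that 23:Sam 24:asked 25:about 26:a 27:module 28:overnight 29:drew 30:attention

2

The gap at 9 is the object of "examined", inside a relative clause.
The relative pronoun is "that" (word 3); it is bound by the head noun immediately before it.
Its filler is the head noun "sample", at word 2.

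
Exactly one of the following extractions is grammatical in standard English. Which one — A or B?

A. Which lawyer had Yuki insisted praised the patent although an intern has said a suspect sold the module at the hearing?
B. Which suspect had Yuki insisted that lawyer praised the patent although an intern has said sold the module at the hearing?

A

In B, the wh-phrase is extracted from inside an adjunct island (introduced by "although"), which blocks movement.
In A, the extraction path crosses only that-complement boundaries, which are transparent.
So A is grammatical.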